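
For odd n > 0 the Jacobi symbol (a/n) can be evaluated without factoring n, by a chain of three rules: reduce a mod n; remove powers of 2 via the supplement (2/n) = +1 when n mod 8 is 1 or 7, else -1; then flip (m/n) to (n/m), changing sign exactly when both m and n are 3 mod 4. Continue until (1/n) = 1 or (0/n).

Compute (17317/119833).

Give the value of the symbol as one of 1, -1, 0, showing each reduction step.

reciprocity: (17317/119833) = +1·(119833/17317) since 17317 mod 4 = 1, 119833 mod 4 = 1; sign now +1
(119833/17317) = (15931/17317)   [reduce mod 17317]
reciprocity: (15931/17317) = +1·(17317/15931) since 15931 mod 4 = 3, 17317 mod 4 = 1; sign now +1
(17317/15931) = (1386/15931)   [reduce mod 15931]
1386 = 2^1·693; (2/15931) = -1 since 15931 mod 8 = 3, so (1386/15931) = (-1)^1·(693/15931); sign now -1
reciprocity: (693/15931) = +1·(15931/693) since 693 mod 4 = 1, 15931 mod 4 = 3; sign now -1
(15931/693) = (685/693)   [reduce mod 693]
reciprocity: (685/693) = +1·(693/685) since 685 mod 4 = 1, 693 mod 4 = 1; sign now -1
(693/685) = (8/685)   [reduce mod 685]
8 = 2^3·1; (2/685) = -1 since 685 mod 8 = 5, so (8/685) = (-1)^3·(1/685); sign now +1
(1/685) = 1; final value = sign = +1

1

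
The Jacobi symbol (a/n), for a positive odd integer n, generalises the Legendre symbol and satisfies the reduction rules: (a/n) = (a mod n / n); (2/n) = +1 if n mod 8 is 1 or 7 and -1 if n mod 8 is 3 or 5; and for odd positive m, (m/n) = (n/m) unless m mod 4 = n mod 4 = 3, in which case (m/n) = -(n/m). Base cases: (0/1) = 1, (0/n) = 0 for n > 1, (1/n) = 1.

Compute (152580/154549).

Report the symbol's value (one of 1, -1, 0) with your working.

factor out 2^2: 152580 = 2^2·38145; with 154549 mod 8 = 5, (2/154549) = -1; sign now +1; continue with (38145/154549)
flip (38145/154549) -> (154549/38145): both odd, 38145 mod 4 = 1, 154549 mod 4 = 1, so the flip contributes +1; sign now +1
(154549/38145): 154549 mod 38145 = 1969, so (154549/38145) = (1969/38145)
flip (1969/38145) -> (38145/1969): both odd, 1969 mod 4 = 1, 38145 mod 4 = 1, so the flip contributes +1; sign now +1
(38145/1969): 38145 mod 1969 = 734, so (38145/1969) = (734/1969)
factor out 2^1: 734 = 2^1·367; with 1969 mod 8 = 1, (2/1969) = +1; sign now +1; continue with (367/1969)
flip (367/1969) -> (1969/367): both odd, 367 mod 4 = 3, 1969 mod 4 = 1, so the flip contributes +1; sign now +1
(1969/367): 1969 mod 367 = 134, so (1969/367) = (134/367)
factor out 2^1: 134 = 2^1·67; with 367 mod 8 = 7, (2/367) = +1; sign now +1; continue with (67/367)
flip (67/367) -> (367/67): both odd, 67 mod 4 = 3, 367 mod 4 = 3, so the flip contributes -1; sign now -1
(367/67): 367 mod 67 = 32, so (367/67) = (32/67)
factor out 2^5: 32 = 2^5·1; with 67 mod 8 = 3, (2/67) = -1; sign now +1; continue with (1/67)
reached (1/67) = 1, so the symbol is +1

1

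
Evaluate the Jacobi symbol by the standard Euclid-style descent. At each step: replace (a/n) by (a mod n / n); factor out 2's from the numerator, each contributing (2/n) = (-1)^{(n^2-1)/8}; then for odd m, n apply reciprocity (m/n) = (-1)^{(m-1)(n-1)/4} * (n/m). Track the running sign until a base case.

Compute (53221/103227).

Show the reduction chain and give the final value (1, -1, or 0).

1

flip (53221/103227) -> (103227/53221): both odd, 53221 mod 4 = 1, 103227 mod 4 = 3, so the flip contributes +1; sign now +1
(103227/53221): 103227 mod 53221 = 50006, so (103227/53221) = (50006/53221)
factor out 2^1: 50006 = 2^1·25003; with 53221 mod 8 = 5, (2/53221) = -1; sign now -1; continue with (25003/53221)
flip (25003/53221) -> (53221/25003): both odd, 25003 mod 4 = 3, 53221 mod 4 = 1, so the flip contributes +1; sign now -1
(53221/25003): 53221 mod 25003 = 3215, so (53221/25003) = (3215/25003)
flip (3215/25003) -> (25003/3215): both odd, 3215 mod 4 = 3, 25003 mod 4 = 3, so the flip contributes -1; sign now +1
(25003/3215): 25003 mod 3215 = 2498, so (25003/3215) = (2498/3215)
factor out 2^1: 2498 = 2^1·1249; with 3215 mod 8 = 7, (2/3215) = +1; sign now +1; continue with (1249/3215)
flip (1249/3215) -> (3215/1249): both odd, 1249 mod 4 = 1, 3215 mod 4 = 3, so the flip contributes +1; sign now +1
(3215/1249): 3215 mod 1249 = 717, so (3215/1249) = (717/1249)
flip (717/1249) -> (1249/717): both odd, 717 mod 4 = 1, 1249 mod 4 = 1, so the flip contributes +1; sign now +1
(1249/717): 1249 mod 717 = 532, so (1249/717) = (532/717)
factor out 2^2: 532 = 2^2·133; with 717 mod 8 = 5, (2/717) = -1; sign now +1; continue with (133/717)
flip (133/717) -> (717/133): both odd, 133 mod 4 = 1, 717 mod 4 = 1, so the flip contributes +1; sign now +1
(717/133): 717 mod 133 = 52, so (717/133) = (52/133)
factor out 2^2: 52 = 2^2·13; with 133 mod 8 = 5, (2/133) = -1; sign now +1; continue with (13/133)
flip (13/133) -> (133/13): both odd, 13 mod 4 = 1, 133 mod 4 = 1, so the flip contributes +1; sign now +1
(133/13): 133 mod 13 = 3, so (133/13) = (3/13)
flip (3/13) -> (13/3): both odd, 3 mod 4 = 3, 13 mod 4 = 1, so the flip contributes +1; sign now +1
(13/3): 13 mod 3 = 1, so (13/3) = (1/3)
reached (1/3) = 1, so the symbol is +1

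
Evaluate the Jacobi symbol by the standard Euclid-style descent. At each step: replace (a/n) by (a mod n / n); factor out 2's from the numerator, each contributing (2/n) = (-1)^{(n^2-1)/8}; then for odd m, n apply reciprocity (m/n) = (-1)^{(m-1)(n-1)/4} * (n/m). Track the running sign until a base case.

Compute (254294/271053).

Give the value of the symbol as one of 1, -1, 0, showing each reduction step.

1

254294 = 2^1·127147; (2/271053) = -1 since 271053 mod 8 = 5, so (254294/271053) = (-1)^1·(127147/271053); sign now -1
reciprocity: (127147/271053) = +1·(271053/127147) since 127147 mod 4 = 3, 271053 mod 4 = 1; sign now -1
(271053/127147) = (16759/127147)   [reduce mod 127147]
reciprocity: (16759/127147) = -1·(127147/16759) since 16759 mod 4 = 3, 127147 mod 4 = 3; sign now +1
(127147/16759) = (9834/16759)   [reduce mod 16759]
9834 = 2^1·4917; (2/16759) = +1 since 16759 mod 8 = 7, so (9834/16759) = (+1)^1·(4917/16759); sign now +1
reciprocity: (4917/16759) = +1·(16759/4917) since 4917 mod 4 = 1, 16759 mod 4 = 3; sign now +1
(16759/4917) = (2008/4917)   [reduce mod 4917]
2008 = 2^3·251; (2/4917) = -1 since 4917 mod 8 = 5, so (2008/4917) = (-1)^3·(251/4917); sign now -1
reciprocity: (251/4917) = +1·(4917/251) since 251 mod 4 = 3, 4917 mod 4 = 1; sign now -1
(4917/251) = (148/251)   [reduce mod 251]
148 = 2^2·37; (2/251) = -1 since 251 mod 8 = 3, so (148/251) = (-1)^2·(37/251); sign now -1
reciprocity: (37/251) = +1·(251/37) since 37 mod 4 = 1, 251 mod 4 = 3; sign now -1
(251/37) = (29/37)   [reduce mod 37]
reciprocity: (29/37) = +1·(37/29) since 29 mod 4 = 1, 37 mod 4 = 1; sign now -1
(37/29) = (8/29)   [reduce mod 29]
8 = 2^3·1; (2/29) = -1 since 29 mod 8 = 5, so (8/29) = (-1)^3·(1/29); sign now +1
(1/29) = 1; final value = sign = +1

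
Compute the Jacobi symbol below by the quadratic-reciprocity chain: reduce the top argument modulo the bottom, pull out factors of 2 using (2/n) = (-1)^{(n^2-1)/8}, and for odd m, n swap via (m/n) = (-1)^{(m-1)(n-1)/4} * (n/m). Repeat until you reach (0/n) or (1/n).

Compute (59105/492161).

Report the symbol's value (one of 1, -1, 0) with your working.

1

reciprocity: (59105/492161) = +1·(492161/59105) since 59105 mod 4 = 1, 492161 mod 4 = 1; sign now +1
(492161/59105) = (19321/59105)   [reduce mod 59105]
reciprocity: (19321/59105) = +1·(59105/19321) since 19321 mod 4 = 1, 59105 mod 4 = 1; sign now +1
(59105/19321) = (1142/19321)   [reduce mod 19321]
1142 = 2^1·571; (2/19321) = +1 since 19321 mod 8 = 1, so (1142/19321) = (+1)^1·(571/19321); sign now +1
reciprocity: (571/19321) = +1·(19321/571) since 571 mod 4 = 3, 19321 mod 4 = 1; sign now +1
(19321/571) = (478/571)   [reduce mod 571]
478 = 2^1·239; (2/571) = -1 since 571 mod 8 = 3, so (478/571) = (-1)^1·(239/571); sign now -1
reciprocity: (239/571) = -1·(571/239) since 239 mod 4 = 3, 571 mod 4 = 3; sign now +1
(571/239) = (93/239)   [reduce mod 239]
reciprocity: (93/239) = +1·(239/93) since 93 mod 4 = 1, 239 mod 4 = 3; sign now +1
(239/93) = (53/93)   [reduce mod 93]
reciprocity: (53/93) = +1·(93/53) since 53 mod 4 = 1, 93 mod 4 = 1; sign now +1
(93/53) = (40/53)   [reduce mod 53]
40 = 2^3·5; (2/53) = -1 since 53 mod 8 = 5, so (40/53) = (-1)^3·(5/53); sign now -1
reciprocity: (5/53) = +1·(53/5) since 5 mod 4 = 1, 53 mod 4 = 1; sign now -1
(53/5) = (3/5)   [reduce mod 5]
reciprocity: (3/5) = +1·(5/3) since 3 mod 4 = 3, 5 mod 4 = 1; sign now -1
(5/3) = (2/3)   [reduce mod 3]
2 = 2^1·1; (2/3) = -1 since 3 mod 8 = 3, so (2/3) = (-1)^1·(1/3); sign now +1
(1/3) = 1; final value = sign = +1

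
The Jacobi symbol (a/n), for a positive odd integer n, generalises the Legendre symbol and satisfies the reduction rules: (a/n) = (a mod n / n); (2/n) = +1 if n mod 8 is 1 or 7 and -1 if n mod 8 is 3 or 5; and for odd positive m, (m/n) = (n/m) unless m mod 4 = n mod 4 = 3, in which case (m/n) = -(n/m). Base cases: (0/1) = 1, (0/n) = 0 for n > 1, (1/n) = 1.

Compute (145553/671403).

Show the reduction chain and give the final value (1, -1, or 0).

flip (145553/671403) -> (671403/145553): both odd, 145553 mod 4 = 1, 671403 mod 4 = 3, so the flip contributes +1; sign now +1
(671403/145553): 671403 mod 145553 = 89191, so (671403/145553) = (89191/145553)
flip (89191/145553) -> (145553/89191): both odd, 89191 mod 4 = 3, 145553 mod 4 = 1, so the flip contributes +1; sign now +1
(145553/89191): 145553 mod 89191 = 56362, so (145553/89191) = (56362/89191)
factor out 2^1: 56362 = 2^1·28181; with 89191 mod 8 = 7, (2/89191) = +1; sign now +1; continue with (28181/89191)
flip (28181/89191) -> (89191/28181): both odd, 28181 mod 4 = 1, 89191 mod 4 = 3, so the flip contributes +1; sign now +1
(89191/28181): 89191 mod 28181 = 4648, so (89191/28181) = (4648/28181)
factor out 2^3: 4648 = 2^3·581; with 28181 mod 8 = 5, (2/28181) = -1; sign now -1; continue with (581/28181)
flip (581/28181) -> (28181/581): both odd, 581 mod 4 = 1, 28181 mod 4 = 1, so the flip contributes +1; sign now -1
(28181/581): 28181 mod 581 = 293, so (28181/581) = (293/581)
flip (293/581) -> (581/293): both odd, 293 mod 4 = 1, 581 mod 4 = 1, so the flip contributes +1; sign now -1
(581/293): 581 mod 293 = 288, so (581/293) = (288/293)
factor out 2^5: 288 = 2^5·9; with 293 mod 8 = 5, (2/293) = -1; sign now +1; continue with (9/293)
flip (9/293) -> (293/9): both odd, 9 mod 4 = 1, 293 mod 4 = 1, so the flip contributes +1; sign now +1
(293/9): 293 mod 9 = 5, so (293/9) = (5/9)
flip (5/9) -> (9/5): both odd, 5 mod 4 = 1, 9 mod 4 = 1, so the flip contributes +1; sign now +1
(9/5): 9 mod 5 = 4, so (9/5) = (4/5)
factor out 2^2: 4 = 2^2·1; with 5 mod 8 = 5, (2/5) = -1; sign now +1; continue with (1/5)
reached (1/5) = 1, so the symbol is +1

1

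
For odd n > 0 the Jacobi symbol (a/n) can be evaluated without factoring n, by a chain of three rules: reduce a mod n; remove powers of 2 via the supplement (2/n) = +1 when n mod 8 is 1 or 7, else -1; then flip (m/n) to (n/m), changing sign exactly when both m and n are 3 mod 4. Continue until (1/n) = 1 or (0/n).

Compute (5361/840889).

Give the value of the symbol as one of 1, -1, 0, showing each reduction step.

reciprocity: (5361/840889) = +1·(840889/5361) since 5361 mod 4 = 1, 840889 mod 4 = 1; sign now +1
(840889/5361) = (4573/5361)   [reduce mod 5361]
reciprocity: (4573/5361) = +1·(5361/4573) since 4573 mod 4 = 1, 5361 mod 4 = 1; sign now +1
(5361/4573) = (788/4573)   [reduce mod 4573]
788 = 2^2·197; (2/4573) = -1 since 4573 mod 8 = 5, so (788/4573) = (-1)^2·(197/4573); sign now +1
reciprocity: (197/4573) = +1·(4573/197) since 197 mod 4 = 1, 4573 mod 4 = 1; sign now +1
(4573/197) = (42/197)   [reduce mod 197]
42 = 2^1·21; (2/197) = -1 since 197 mod 8 = 5, so (42/197) = (-1)^1·(21/197); sign now -1
reciprocity: (21/197) = +1·(197/21) since 21 mod 4 = 1, 197 mod 4 = 1; sign now -1
(197/21) = (8/21)   [reduce mod 21]
8 = 2^3·1; (2/21) = -1 since 21 mod 8 = 5, so (8/21) = (-1)^3·(1/21); sign now +1
(1/21) = 1; final value = sign = +1

1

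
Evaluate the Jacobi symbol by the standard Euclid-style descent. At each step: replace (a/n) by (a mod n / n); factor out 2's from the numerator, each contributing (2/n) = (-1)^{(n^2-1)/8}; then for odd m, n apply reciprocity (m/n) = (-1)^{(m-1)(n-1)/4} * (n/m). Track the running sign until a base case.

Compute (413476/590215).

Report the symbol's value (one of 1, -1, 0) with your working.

factor out 2^2: 413476 = 2^2·103369; with 590215 mod 8 = 7, (2/590215) = +1; sign now +1; continue with (103369/590215)
flip (103369/590215) -> (590215/103369): both odd, 103369 mod 4 = 1, 590215 mod 4 = 3, so the flip contributes +1; sign now +1
(590215/103369): 590215 mod 103369 = 73370, so (590215/103369) = (73370/103369)
factor out 2^1: 73370 = 2^1·36685; with 103369 mod 8 = 1, (2/103369) = +1; sign now +1; continue with (36685/103369)
flip (36685/103369) -> (103369/36685): both odd, 36685 mod 4 = 1, 103369 mod 4 = 1, so the flip contributes +1; sign now +1
(103369/36685): 103369 mod 36685 = 29999, so (103369/36685) = (29999/36685)
flip (29999/36685) -> (36685/29999): both odd, 29999 mod 4 = 3, 36685 mod 4 = 1, so the flip contributes +1; sign now +1
(36685/29999): 36685 mod 29999 = 6686, so (36685/29999) = (6686/29999)
factor out 2^1: 6686 = 2^1·3343; with 29999 mod 8 = 7, (2/29999) = +1; sign now +1; continue with (3343/29999)
flip (3343/29999) -> (29999/3343): both odd, 3343 mod 4 = 3, 29999 mod 4 = 3, so the flip contributes -1; sign now -1
(29999/3343): 29999 mod 3343 = 3255, so (29999/3343) = (3255/3343)
flip (3255/3343) -> (3343/3255): both odd, 3255 mod 4 = 3, 3343 mod 4 = 3, so the flip contributes -1; sign now +1
(3343/3255): 3343 mod 3255 = 88, so (3343/3255) = (88/3255)
factor out 2^3: 88 = 2^3·11; with 3255 mod 8 = 7, (2/3255) = +1; sign now +1; continue with (11/3255)
flip (11/3255) -> (3255/11): both odd, 11 mod 4 = 3, 3255 mod 4 = 3, so the flip contributes -1; sign now -1
(3255/11): 3255 mod 11 = 10, so (3255/11) = (10/11)
factor out 2^1: 10 = 2^1·5; with 11 mod 8 = 3, (2/11) = -1; sign now +1; continue with (5/11)
flip (5/11) -> (11/5): both odd, 5 mod 4 = 1, 11 mod 4 = 3, so the flip contributes +1; sign now +1
(11/5): 11 mod 5 = 1, so (11/5) = (1/5)
reached (1/5) = 1, so the symbol is +1

1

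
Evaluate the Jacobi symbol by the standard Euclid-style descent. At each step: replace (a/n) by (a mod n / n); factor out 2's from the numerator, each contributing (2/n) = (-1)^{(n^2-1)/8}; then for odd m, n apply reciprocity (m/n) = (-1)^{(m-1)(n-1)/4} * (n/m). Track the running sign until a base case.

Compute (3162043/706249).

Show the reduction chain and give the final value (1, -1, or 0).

1

(3162043/706249) = (337047/706249)   [reduce mod 706249]
reciprocity: (337047/706249) = +1·(706249/337047) since 337047 mod 4 = 3, 706249 mod 4 = 1; sign now +1
(706249/337047) = (32155/337047)   [reduce mod 337047]
reciprocity: (32155/337047) = -1·(337047/32155) since 32155 mod 4 = 3, 337047 mod 4 = 3; sign now -1
(337047/32155) = (15497/32155)   [reduce mod 32155]
reciprocity: (15497/32155) = +1·(32155/15497) since 15497 mod 4 = 1, 32155 mod 4 = 3; sign now -1
(32155/15497) = (1161/15497)   [reduce mod 15497]
reciprocity: (1161/15497) = +1·(15497/1161) since 1161 mod 4 = 1, 15497 mod 4 = 1; sign now -1
(15497/1161) = (404/1161)   [reduce mod 1161]
404 = 2^2·101; (2/1161) = +1 since 1161 mod 8 = 1, so (404/1161) = (+1)^2·(101/1161); sign now -1
reciprocity: (101/1161) = +1·(1161/101) since 101 mod 4 = 1, 1161 mod 4 = 1; sign now -1
(1161/101) = (50/101)   [reduce mod 101]
50 = 2^1·25; (2/101) = -1 since 101 mod 8 = 5, so (50/101) = (-1)^1·(25/101); sign now +1
reciprocity: (25/101) = +1·(101/25) since 25 mod 4 = 1, 101 mod 4 = 1; sign now +1
(101/25) = (1/25)   [reduce mod 25]
(1/25) = 1; final value = sign = +1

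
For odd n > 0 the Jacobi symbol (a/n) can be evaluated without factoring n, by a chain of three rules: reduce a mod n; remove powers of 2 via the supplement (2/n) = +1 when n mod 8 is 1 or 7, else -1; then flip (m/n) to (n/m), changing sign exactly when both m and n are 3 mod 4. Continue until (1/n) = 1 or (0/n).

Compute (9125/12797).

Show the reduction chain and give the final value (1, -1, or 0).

1

reciprocity: (9125/12797) = +1·(12797/9125) since 9125 mod 4 = 1, 12797 mod 4 = 1; sign now +1
(12797/9125) = (3672/9125)   [reduce mod 9125]
3672 = 2^3·459; (2/9125) = -1 since 9125 mod 8 = 5, so (3672/9125) = (-1)^3·(459/9125); sign now -1
reciprocity: (459/9125) = +1·(9125/459) since 459 mod 4 = 3, 9125 mod 4 = 1; sign now -1
(9125/459) = (404/459)   [reduce mod 459]
404 = 2^2·101; (2/459) = -1 since 459 mod 8 = 3, so (404/459) = (-1)^2·(101/459); sign now -1
reciprocity: (101/459) = +1·(459/101) since 101 mod 4 = 1, 459 mod 4 = 3; sign now -1
(459/101) = (55/101)   [reduce mod 101]
reciprocity: (55/101) = +1·(101/55) since 55 mod 4 = 3, 101 mod 4 = 1; sign now -1
(101/55) = (46/55)   [reduce mod 55]
46 = 2^1·23; (2/55) = +1 since 55 mod 8 = 7, so (46/55) = (+1)^1·(23/55); sign now -1
reciprocity: (23/55) = -1·(55/23) since 23 mod 4 = 3, 55 mod 4 = 3; sign now +1
(55/23) = (9/23)   [reduce mod 23]
reciprocity: (9/23) = +1·(23/9) since 9 mod 4 = 1, 23 mod 4 = 3; sign now +1
(23/9) = (5/9)   [reduce mod 9]
reciprocity: (5/9) = +1·(9/5) since 5 mod 4 = 1, 9 mod 4 = 1; sign now +1
(9/5) = (4/5)   [reduce mod 5]
4 = 2^2·1; (2/5) = -1 since 5 mod 8 = 5, so (4/5) = (-1)^2·(1/5); sign now +1
(1/5) = 1; final value = sign = +1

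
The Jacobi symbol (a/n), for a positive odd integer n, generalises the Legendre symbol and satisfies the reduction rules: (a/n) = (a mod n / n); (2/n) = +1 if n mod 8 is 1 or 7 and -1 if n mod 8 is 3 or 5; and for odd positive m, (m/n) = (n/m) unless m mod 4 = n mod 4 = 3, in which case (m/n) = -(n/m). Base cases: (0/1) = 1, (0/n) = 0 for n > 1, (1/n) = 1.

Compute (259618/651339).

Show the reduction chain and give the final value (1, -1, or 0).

factor out 2^1: 259618 = 2^1·129809; with 651339 mod 8 = 3, (2/651339) = -1; sign now -1; continue with (129809/651339)
flip (129809/651339) -> (651339/129809): both odd, 129809 mod 4 = 1, 651339 mod 4 = 3, so the flip contributes +1; sign now -1
(651339/129809): 651339 mod 129809 = 2294, so (651339/129809) = (2294/129809)
factor out 2^1: 2294 = 2^1·1147; with 129809 mod 8 = 1, (2/129809) = +1; sign now -1; continue with (1147/129809)
flip (1147/129809) -> (129809/1147): both odd, 1147 mod 4 = 3, 129809 mod 4 = 1, so the flip contributes +1; sign now -1
(129809/1147): 129809 mod 1147 = 198, so (129809/1147) = (198/1147)
factor out 2^1: 198 = 2^1·99; with 1147 mod 8 = 3, (2/1147) = -1; sign now +1; continue with (99/1147)
flip (99/1147) -> (1147/99): both odd, 99 mod 4 = 3, 1147 mod 4 = 3, so the flip contributes -1; sign now -1
(1147/99): 1147 mod 99 = 58, so (1147/99) = (58/99)
factor out 2^1: 58 = 2^1·29; with 99 mod 8 = 3, (2/99) = -1; sign now +1; continue with (29/99)
flip (29/99) -> (99/29): both odd, 29 mod 4 = 1, 99 mod 4 = 3, so the flip contributes +1; sign now +1
(99/29): 99 mod 29 = 12, so (99/29) = (12/29)
factor out 2^2: 12 = 2^2·3; with 29 mod 8 = 5, (2/29) = -1; sign now +1; continue with (3/29)
flip (3/29) -> (29/3): both odd, 3 mod 4 = 3, 29 mod 4 = 1, so the flip contributes +1; sign now +1
(29/3): 29 mod 3 = 2, so (29/3) = (2/3)
factor out 2^1: 2 = 2^1·1; with 3 mod 8 = 3, (2/3) = -1; sign now -1; continue with (1/3)
reached (1/3) = 1, so the symbol is -1

-1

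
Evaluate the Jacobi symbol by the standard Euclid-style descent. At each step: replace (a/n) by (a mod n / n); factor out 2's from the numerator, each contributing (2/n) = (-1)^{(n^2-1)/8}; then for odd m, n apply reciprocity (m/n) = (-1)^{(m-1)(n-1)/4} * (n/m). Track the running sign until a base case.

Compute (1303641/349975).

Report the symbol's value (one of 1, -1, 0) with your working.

(1303641/349975): 1303641 mod 349975 = 253716, so (1303641/349975) = (253716/349975)
factor out 2^2: 253716 = 2^2·63429; with 349975 mod 8 = 7, (2/349975) = +1; sign now +1; continue with (63429/349975)
flip (63429/349975) -> (349975/63429): both odd, 63429 mod 4 = 1, 349975 mod 4 = 3, so the flip contributes +1; sign now +1
(349975/63429): 349975 mod 63429 = 32830, so (349975/63429) = (32830/63429)
factor out 2^1: 32830 = 2^1·16415; with 63429 mod 8 = 5, (2/63429) = -1; sign now -1; continue with (16415/63429)
flip (16415/63429) -> (63429/16415): both odd, 16415 mod 4 = 3, 63429 mod 4 = 1, so the flip contributes +1; sign now -1
(63429/16415): 63429 mod 16415 = 14184, so (63429/16415) = (14184/16415)
factor out 2^3: 14184 = 2^3·1773; with 16415 mod 8 = 7, (2/16415) = +1; sign now -1; continue with (1773/16415)
flip (1773/16415) -> (16415/1773): both odd, 1773 mod 4 = 1, 16415 mod 4 = 3, so the flip contributes +1; sign now -1
(16415/1773): 16415 mod 1773 = 458, so (16415/1773) = (458/1773)
factor out 2^1: 458 = 2^1·229; with 1773 mod 8 = 5, (2/1773) = -1; sign now +1; continue with (229/1773)
flip (229/1773) -> (1773/229): both odd, 229 mod 4 = 1, 1773 mod 4 = 1, so the flip contributes +1; sign now +1
(1773/229): 1773 mod 229 = 170, so (1773/229) = (170/229)
factor out 2^1: 170 = 2^1·85; with 229 mod 8 = 5, (2/229) = -1; sign now -1; continue with (85/229)
flip (85/229) -> (229/85): both odd, 85 mod 4 = 1, 229 mod 4 = 1, so the flip contributes +1; sign now -1
(229/85): 229 mod 85 = 59, so (229/85) = (59/85)
flip (59/85) -> (85/59): both odd, 59 mod 4 = 3, 85 mod 4 = 1, so the flip contributes +1; sign now -1
(85/59): 85 mod 59 = 26, so (85/59) = (26/59)
factor out 2^1: 26 = 2^1·13; with 59 mod 8 = 3, (2/59) = -1; sign now +1; continue with (13/59)
flip (13/59) -> (59/13): both odd, 13 mod 4 = 1, 59 mod 4 = 3, so the flip contributes +1; sign now +1
(59/13): 59 mod 13 = 7, so (59/13) = (7/13)
flip (7/13) -> (13/7): both odd, 7 mod 4 = 3, 13 mod 4 = 1, so the flip contributes +1; sign now +1
(13/7): 13 mod 7 = 6, so (13/7) = (6/7)
factor out 2^1: 6 = 2^1·3; with 7 mod 8 = 7, (2/7) = +1; sign now +1; continue with (3/7)
flip (3/7) -> (7/3): both odd, 3 mod 4 = 3, 7 mod 4 = 3, so the flip contributes -1; sign now -1
(7/3): 7 mod 3 = 1, so (7/3) = (1/3)
reached (1/3) = 1, so the symbol is -1

-1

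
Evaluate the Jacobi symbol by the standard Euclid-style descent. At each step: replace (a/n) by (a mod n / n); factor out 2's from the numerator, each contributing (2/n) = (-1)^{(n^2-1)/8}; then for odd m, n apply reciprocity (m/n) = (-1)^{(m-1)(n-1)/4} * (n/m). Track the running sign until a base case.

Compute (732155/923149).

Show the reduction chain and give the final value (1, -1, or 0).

-1

flip (732155/923149) -> (923149/732155): both odd, 732155 mod 4 = 3, 923149 mod 4 = 1, so the flip contributes +1; sign now +1
(923149/732155): 923149 mod 732155 = 190994, so (923149/732155) = (190994/732155)
factor out 2^1: 190994 = 2^1·95497; with 732155 mod 8 = 3, (2/732155) = -1; sign now -1; continue with (95497/732155)
flip (95497/732155) -> (732155/95497): both odd, 95497 mod 4 = 1, 732155 mod 4 = 3, so the flip contributes +1; sign now -1
(732155/95497): 732155 mod 95497 = 63676, so (732155/95497) = (63676/95497)
factor out 2^2: 63676 = 2^2·15919; with 95497 mod 8 = 1, (2/95497) = +1; sign now -1; continue with (15919/95497)
flip (15919/95497) -> (95497/15919): both odd, 15919 mod 4 = 3, 95497 mod 4 = 1, so the flip contributes +1; sign now -1
(95497/15919): 95497 mod 15919 = 15902, so (95497/15919) = (15902/15919)
factor out 2^1: 15902 = 2^1·7951; with 15919 mod 8 = 7, (2/15919) = +1; sign now -1; continue with (7951/15919)
flip (7951/15919) -> (15919/7951): both odd, 7951 mod 4 = 3, 15919 mod 4 = 3, so the flip contributes -1; sign now +1
(15919/7951): 15919 mod 7951 = 17, so (15919/7951) = (17/7951)
flip (17/7951) -> (7951/17): both odd, 17 mod 4 = 1, 7951 mod 4 = 3, so the flip contributes +1; sign now +1
(7951/17): 7951 mod 17 = 12, so (7951/17) = (12/17)
factor out 2^2: 12 = 2^2·3; with 17 mod 8 = 1, (2/17) = +1; sign now +1; continue with (3/17)
flip (3/17) -> (17/3): both odd, 3 mod 4 = 3, 17 mod 4 = 1, so the flip contributes +1; sign now +1
(17/3): 17 mod 3 = 2, so (17/3) = (2/3)
factor out 2^1: 2 = 2^1·1; with 3 mod 8 = 3, (2/3) = -1; sign now -1; continue with (1/3)
reached (1/3) = 1, so the symbol is -1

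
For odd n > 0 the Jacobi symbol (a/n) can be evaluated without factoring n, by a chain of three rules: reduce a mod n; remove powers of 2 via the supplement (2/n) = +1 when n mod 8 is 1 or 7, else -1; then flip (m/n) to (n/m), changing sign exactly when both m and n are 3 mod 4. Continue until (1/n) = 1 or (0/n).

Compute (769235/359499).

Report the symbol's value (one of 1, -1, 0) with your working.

(769235/359499) = (50237/359499)   [reduce mod 359499]
reciprocity: (50237/359499) = +1·(359499/50237) since 50237 mod 4 = 1, 359499 mod 4 = 3; sign now +1
(359499/50237) = (7840/50237)   [reduce mod 50237]
7840 = 2^5·245; (2/50237) = -1 since 50237 mod 8 = 5, so (7840/50237) = (-1)^5·(245/50237); sign now -1
reciprocity: (245/50237) = +1·(50237/245) since 245 mod 4 = 1, 50237 mod 4 = 1; sign now -1
(50237/245) = (12/245)   [reduce mod 245]
12 = 2^2·3; (2/245) = -1 since 245 mod 8 = 5, so (12/245) = (-1)^2·(3/245); sign now -1
reciprocity: (3/245) = +1·(245/3) since 3 mod 4 = 3, 245 mod 4 = 1; sign now -1
(245/3) = (2/3)   [reduce mod 3]
2 = 2^1·1; (2/3) = -1 since 3 mod 8 = 3, so (2/3) = (-1)^1·(1/3); sign now +1
(1/3) = 1; final value = sign = +1

1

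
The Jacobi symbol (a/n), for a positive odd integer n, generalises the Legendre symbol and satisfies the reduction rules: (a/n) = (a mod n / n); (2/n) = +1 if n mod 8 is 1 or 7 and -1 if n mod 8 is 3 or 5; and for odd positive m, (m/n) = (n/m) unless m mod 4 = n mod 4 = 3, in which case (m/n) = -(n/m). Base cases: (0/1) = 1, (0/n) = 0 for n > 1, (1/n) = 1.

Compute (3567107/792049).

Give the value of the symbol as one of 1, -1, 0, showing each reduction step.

-1

(3567107/792049): 3567107 mod 792049 = 398911, so (3567107/792049) = (398911/792049)
flip (398911/792049) -> (792049/398911): both odd, 398911 mod 4 = 3, 792049 mod 4 = 1, so the flip contributes +1; sign now +1
(792049/398911): 792049 mod 398911 = 393138, so (792049/398911) = (393138/398911)
factor out 2^1: 393138 = 2^1·196569; with 398911 mod 8 = 7, (2/398911) = +1; sign now +1; continue with (196569/398911)
flip (196569/398911) -> (398911/196569): both odd, 196569 mod 4 = 1, 398911 mod 4 = 3, so the flip contributes +1; sign now +1
(398911/196569): 398911 mod 196569 = 5773, so (398911/196569) = (5773/196569)
flip (5773/196569) -> (196569/5773): both odd, 5773 mod 4 = 1, 196569 mod 4 = 1, so the flip contributes +1; sign now +1
(196569/5773): 196569 mod 5773 = 287, so (196569/5773) = (287/5773)
flip (287/5773) -> (5773/287): both odd, 287 mod 4 = 3, 5773 mod 4 = 1, so the flip contributes +1; sign now +1
(5773/287): 5773 mod 287 = 33, so (5773/287) = (33/287)
flip (33/287) -> (287/33): both odd, 33 mod 4 = 1, 287 mod 4 = 3, so the flip contributes +1; sign now +1
(287/33): 287 mod 33 = 23, so (287/33) = (23/33)
flip (23/33) -> (33/23): both odd, 23 mod 4 = 3, 33 mod 4 = 1, so the flip contributes +1; sign now +1
(33/23): 33 mod 23 = 10, so (33/23) = (10/23)
factor out 2^1: 10 = 2^1·5; with 23 mod 8 = 7, (2/23) = +1; sign now +1; continue with (5/23)
flip (5/23) -> (23/5): both odd, 5 mod 4 = 1, 23 mod 4 = 3, so the flip contributes +1; sign now +1
(23/5): 23 mod 5 = 3, so (23/5) = (3/5)
flip (3/5) -> (5/3): both odd, 3 mod 4 = 3, 5 mod 4 = 1, so the flip contributes +1; sign now +1
(5/3): 5 mod 3 = 2, so (5/3) = (2/3)
factor out 2^1: 2 = 2^1·1; with 3 mod 8 = 3, (2/3) = -1; sign now -1; continue with (1/3)
reached (1/3) = 1, so the symbol is -1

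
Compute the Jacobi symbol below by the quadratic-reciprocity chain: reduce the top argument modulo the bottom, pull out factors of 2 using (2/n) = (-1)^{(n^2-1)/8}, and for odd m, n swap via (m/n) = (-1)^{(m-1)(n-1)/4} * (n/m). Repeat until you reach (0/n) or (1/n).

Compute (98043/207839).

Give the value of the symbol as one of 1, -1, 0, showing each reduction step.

1

flip (98043/207839) -> (207839/98043): both odd, 98043 mod 4 = 3, 207839 mod 4 = 3, so the flip contributes -1; sign now -1
(207839/98043): 207839 mod 98043 = 11753, so (207839/98043) = (11753/98043)
flip (11753/98043) -> (98043/11753): both odd, 11753 mod 4 = 1, 98043 mod 4 = 3, so the flip contributes +1; sign now -1
(98043/11753): 98043 mod 11753 = 4019, so (98043/11753) = (4019/11753)
flip (4019/11753) -> (11753/4019): both odd, 4019 mod 4 = 3, 11753 mod 4 = 1, so the flip contributes +1; sign now -1
(11753/4019): 11753 mod 4019 = 3715, so (11753/4019) = (3715/4019)
flip (3715/4019) -> (4019/3715): both odd, 3715 mod 4 = 3, 4019 mod 4 = 3, so the flip contributes -1; sign now +1
(4019/3715): 4019 mod 3715 = 304, so (4019/3715) = (304/3715)
factor out 2^4: 304 = 2^4·19; with 3715 mod 8 = 3, (2/3715) = -1; sign now +1; continue with (19/3715)
flip (19/3715) -> (3715/19): both odd, 19 mod 4 = 3, 3715 mod 4 = 3, so the flip contributes -1; sign now -1
(3715/19): 3715 mod 19 = 10, so (3715/19) = (10/19)
factor out 2^1: 10 = 2^1·5; with 19 mod 8 = 3, (2/19) = -1; sign now +1; continue with (5/19)
flip (5/19) -> (19/5): both odd, 5 mod 4 = 1, 19 mod 4 = 3, so the flip contributes +1; sign now +1
(19/5): 19 mod 5 = 4, so (19/5) = (4/5)
factor out 2^2: 4 = 2^2·1; with 5 mod 8 = 5, (2/5) = -1; sign now +1; continue with (1/5)
reached (1/5) = 1, so the symbol is +1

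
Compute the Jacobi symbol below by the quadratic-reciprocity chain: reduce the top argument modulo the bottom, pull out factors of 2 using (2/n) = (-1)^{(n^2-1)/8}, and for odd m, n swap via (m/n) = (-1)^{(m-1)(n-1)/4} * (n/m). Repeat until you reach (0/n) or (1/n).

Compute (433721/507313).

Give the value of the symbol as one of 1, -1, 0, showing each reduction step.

reciprocity: (433721/507313) = +1·(507313/433721) since 433721 mod 4 = 1, 507313 mod 4 = 1; sign now +1
(507313/433721) = (73592/433721)   [reduce mod 433721]
73592 = 2^3·9199; (2/433721) = +1 since 433721 mod 8 = 1, so (73592/433721) = (+1)^3·(9199/433721); sign now +1
reciprocity: (9199/433721) = +1·(433721/9199) since 9199 mod 4 = 3, 433721 mod 4 = 1; sign now +1
(433721/9199) = (1368/9199)   [reduce mod 9199]
1368 = 2^3·171; (2/9199) = +1 since 9199 mod 8 = 7, so (1368/9199) = (+1)^3·(171/9199); sign now +1
reciprocity: (171/9199) = -1·(9199/171) since 171 mod 4 = 3, 9199 mod 4 = 3; sign now -1
(9199/171) = (136/171)   [reduce mod 171]
136 = 2^3·17; (2/171) = -1 since 171 mod 8 = 3, so (136/171) = (-1)^3·(17/171); sign now +1
reciprocity: (17/171) = +1·(171/17) since 17 mod 4 = 1, 171 mod 4 = 3; sign now +1
(171/17) = (1/17)   [reduce mod 17]
(1/17) = 1; final value = sign = +1

1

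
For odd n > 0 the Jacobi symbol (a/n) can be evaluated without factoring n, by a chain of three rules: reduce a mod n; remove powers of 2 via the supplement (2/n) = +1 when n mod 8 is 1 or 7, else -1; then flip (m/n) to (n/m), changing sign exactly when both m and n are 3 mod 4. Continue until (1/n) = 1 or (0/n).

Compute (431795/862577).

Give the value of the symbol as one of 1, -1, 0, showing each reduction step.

-1

flip (431795/862577) -> (862577/431795): both odd, 431795 mod 4 = 3, 862577 mod 4 = 1, so the flip contributes +1; sign now +1
(862577/431795): 862577 mod 431795 = 430782, so (862577/431795) = (430782/431795)
factor out 2^1: 430782 = 2^1·215391; with 431795 mod 8 = 3, (2/431795) = -1; sign now -1; continue with (215391/431795)
flip (215391/431795) -> (431795/215391): both odd, 215391 mod 4 = 3, 431795 mod 4 = 3, so the flip contributes -1; sign now +1
(431795/215391): 431795 mod 215391 = 1013, so (431795/215391) = (1013/215391)
flip (1013/215391) -> (215391/1013): both odd, 1013 mod 4 = 1, 215391 mod 4 = 3, so the flip contributes +1; sign now +1
(215391/1013): 215391 mod 1013 = 635, so (215391/1013) = (635/1013)
flip (635/1013) -> (1013/635): both odd, 635 mod 4 = 3, 1013 mod 4 = 1, so the flip contributes +1; sign now +1
(1013/635): 1013 mod 635 = 378, so (1013/635) = (378/635)
factor out 2^1: 378 = 2^1·189; with 635 mod 8 = 3, (2/635) = -1; sign now -1; continue with (189/635)
flip (189/635) -> (635/189): both odd, 189 mod 4 = 1, 635 mod 4 = 3, so the flip contributes +1; sign now -1
(635/189): 635 mod 189 = 68, so (635/189) = (68/189)
factor out 2^2: 68 = 2^2·17; with 189 mod 8 = 5, (2/189) = -1; sign now -1; continue with (17/189)
flip (17/189) -> (189/17): both odd, 17 mod 4 = 1, 189 mod 4 = 1, so the flip contributes +1; sign now -1
(189/17): 189 mod 17 = 2, so (189/17) = (2/17)
factor out 2^1: 2 = 2^1·1; with 17 mod 8 = 1, (2/17) = +1; sign now -1; continue with (1/17)
reached (1/17) = 1, so the symbol is -1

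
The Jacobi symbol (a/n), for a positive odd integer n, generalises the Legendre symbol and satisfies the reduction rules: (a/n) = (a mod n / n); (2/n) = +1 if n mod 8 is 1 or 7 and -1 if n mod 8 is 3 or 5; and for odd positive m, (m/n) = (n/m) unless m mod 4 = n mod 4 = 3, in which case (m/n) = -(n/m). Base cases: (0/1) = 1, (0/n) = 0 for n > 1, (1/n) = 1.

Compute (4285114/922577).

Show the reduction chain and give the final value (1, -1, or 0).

1

(4285114/922577): 4285114 mod 922577 = 594806, so (4285114/922577) = (594806/922577)
factor out 2^1: 594806 = 2^1·297403; with 922577 mod 8 = 1, (2/922577) = +1; sign now +1; continue with (297403/922577)
flip (297403/922577) -> (922577/297403): both odd, 297403 mod 4 = 3, 922577 mod 4 = 1, so the flip contributes +1; sign now +1
(922577/297403): 922577 mod 297403 = 30368, so (922577/297403) = (30368/297403)
factor out 2^5: 30368 = 2^5·949; with 297403 mod 8 = 3, (2/297403) = -1; sign now -1; continue with (949/297403)
flip (949/297403) -> (297403/949): both odd, 949 mod 4 = 1, 297403 mod 4 = 3, so the flip contributes +1; sign now -1
(297403/949): 297403 mod 949 = 366, so (297403/949) = (366/949)
factor out 2^1: 366 = 2^1·183; with 949 mod 8 = 5, (2/949) = -1; sign now +1; continue with (183/949)
flip (183/949) -> (949/183): both odd, 183 mod 4 = 3, 949 mod 4 = 1, so the flip contributes +1; sign now +1
(949/183): 949 mod 183 = 34, so (949/183) = (34/183)
factor out 2^1: 34 = 2^1·17; with 183 mod 8 = 7, (2/183) = +1; sign now +1; continue with (17/183)
flip (17/183) -> (183/17): both odd, 17 mod 4 = 1, 183 mod 4 = 3, so the flip contributes +1; sign now +1
(183/17): 183 mod 17 = 13, so (183/17) = (13/17)
flip (13/17) -> (17/13): both odd, 13 mod 4 = 1, 17 mod 4 = 1, so the flip contributes +1; sign now +1
(17/13): 17 mod 13 = 4, so (17/13) = (4/13)
factor out 2^2: 4 = 2^2·1; with 13 mod 8 = 5, (2/13) = -1; sign now +1; continue with (1/13)
reached (1/13) = 1, so the symbol is +1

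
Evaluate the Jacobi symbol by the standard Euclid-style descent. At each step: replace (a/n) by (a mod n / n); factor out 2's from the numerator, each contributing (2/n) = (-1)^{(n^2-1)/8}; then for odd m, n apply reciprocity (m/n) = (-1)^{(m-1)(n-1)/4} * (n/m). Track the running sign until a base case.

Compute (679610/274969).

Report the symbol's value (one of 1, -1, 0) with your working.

1

(679610/274969) = (129672/274969)   [reduce mod 274969]
129672 = 2^3·16209; (2/274969) = +1 since 274969 mod 8 = 1, so (129672/274969) = (+1)^3·(16209/274969); sign now +1
reciprocity: (16209/274969) = +1·(274969/16209) since 16209 mod 4 = 1, 274969 mod 4 = 1; sign now +1
(274969/16209) = (15625/16209)   [reduce mod 16209]
reciprocity: (15625/16209) = +1·(16209/15625) since 15625 mod 4 = 1, 16209 mod 4 = 1; sign now +1
(16209/15625) = (584/15625)   [reduce mod 15625]
584 = 2^3·73; (2/15625) = +1 since 15625 mod 8 = 1, so (584/15625) = (+1)^3·(73/15625); sign now +1
reciprocity: (73/15625) = +1·(15625/73) since 73 mod 4 = 1, 15625 mod 4 = 1; sign now +1
(15625/73) = (3/73)   [reduce mod 73]
reciprocity: (3/73) = +1·(73/3) since 3 mod 4 = 3, 73 mod 4 = 1; sign now +1
(73/3) = (1/3)   [reduce mod 3]
(1/3) = 1; final value = sign = +1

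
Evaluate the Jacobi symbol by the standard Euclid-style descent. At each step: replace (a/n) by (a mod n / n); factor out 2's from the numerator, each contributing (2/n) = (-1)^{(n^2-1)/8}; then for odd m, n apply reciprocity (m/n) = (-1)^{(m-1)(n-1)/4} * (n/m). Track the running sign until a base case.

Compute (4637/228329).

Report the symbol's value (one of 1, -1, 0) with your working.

reciprocity: (4637/228329) = +1·(228329/4637) since 4637 mod 4 = 1, 228329 mod 4 = 1; sign now +1
(228329/4637) = (1116/4637)   [reduce mod 4637]
1116 = 2^2·279; (2/4637) = -1 since 4637 mod 8 = 5, so (1116/4637) = (-1)^2·(279/4637); sign now +1
reciprocity: (279/4637) = +1·(4637/279) since 279 mod 4 = 3, 4637 mod 4 = 1; sign now +1
(4637/279) = (173/279)   [reduce mod 279]
reciprocity: (173/279) = +1·(279/173) since 173 mod 4 = 1, 279 mod 4 = 3; sign now +1
(279/173) = (106/173)   [reduce mod 173]
106 = 2^1·53; (2/173) = -1 since 173 mod 8 = 5, so (106/173) = (-1)^1·(53/173); sign now -1
reciprocity: (53/173) = +1·(173/53) since 53 mod 4 = 1, 173 mod 4 = 1; sign now -1
(173/53) = (14/53)   [reduce mod 53]
14 = 2^1·7; (2/53) = -1 since 53 mod 8 = 5, so (14/53) = (-1)^1·(7/53); sign now +1
reciprocity: (7/53) = +1·(53/7) since 7 mod 4 = 3, 53 mod 4 = 1; sign now +1
(53/7) = (4/7)   [reduce mod 7]
4 = 2^2·1; (2/7) = +1 since 7 mod 8 = 7, so (4/7) = (+1)^2·(1/7); sign now +1
(1/7) = 1; final value = sign = +1

1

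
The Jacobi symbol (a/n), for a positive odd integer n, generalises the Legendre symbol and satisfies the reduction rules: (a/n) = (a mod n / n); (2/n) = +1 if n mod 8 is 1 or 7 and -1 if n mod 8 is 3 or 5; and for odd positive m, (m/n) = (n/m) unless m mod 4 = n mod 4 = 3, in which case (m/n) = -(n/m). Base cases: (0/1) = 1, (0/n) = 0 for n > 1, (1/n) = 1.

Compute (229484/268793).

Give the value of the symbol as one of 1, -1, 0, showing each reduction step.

-1

factor out 2^2: 229484 = 2^2·57371; with 268793 mod 8 = 1, (2/268793) = +1; sign now +1; continue with (57371/268793)
flip (57371/268793) -> (268793/57371): both odd, 57371 mod 4 = 3, 268793 mod 4 = 1, so the flip contributes +1; sign now +1
(268793/57371): 268793 mod 57371 = 39309, so (268793/57371) = (39309/57371)
flip (39309/57371) -> (57371/39309): both odd, 39309 mod 4 = 1, 57371 mod 4 = 3, so the flip contributes +1; sign now +1
(57371/39309): 57371 mod 39309 = 18062, so (57371/39309) = (18062/39309)
factor out 2^1: 18062 = 2^1·9031; with 39309 mod 8 = 5, (2/39309) = -1; sign now -1; continue with (9031/39309)
flip (9031/39309) -> (39309/9031): both odd, 9031 mod 4 = 3, 39309 mod 4 = 1, so the flip contributes +1; sign now -1
(39309/9031): 39309 mod 9031 = 3185, so (39309/9031) = (3185/9031)
flip (3185/9031) -> (9031/3185): both odd, 3185 mod 4 = 1, 9031 mod 4 = 3, so the flip contributes +1; sign now -1
(9031/3185): 9031 mod 3185 = 2661, so (9031/3185) = (2661/3185)
flip (2661/3185) -> (3185/2661): both odd, 2661 mod 4 = 1, 3185 mod 4 = 1, so the flip contributes +1; sign now -1
(3185/2661): 3185 mod 2661 = 524, so (3185/2661) = (524/2661)
factor out 2^2: 524 = 2^2·131; with 2661 mod 8 = 5, (2/2661) = -1; sign now -1; continue with (131/2661)
flip (131/2661) -> (2661/131): both odd, 131 mod 4 = 3, 2661 mod 4 = 1, so the flip contributes +1; sign now -1
(2661/131): 2661 mod 131 = 41, so (2661/131) = (41/131)
flip (41/131) -> (131/41): both odd, 41 mod 4 = 1, 131 mod 4 = 3, so the flip contributes +1; sign now -1
(131/41): 131 mod 41 = 8, so (131/41) = (8/41)
factor out 2^3: 8 = 2^3·1; with 41 mod 8 = 1, (2/41) = +1; sign now -1; continue with (1/41)
reached (1/41) = 1, so the symbol is -1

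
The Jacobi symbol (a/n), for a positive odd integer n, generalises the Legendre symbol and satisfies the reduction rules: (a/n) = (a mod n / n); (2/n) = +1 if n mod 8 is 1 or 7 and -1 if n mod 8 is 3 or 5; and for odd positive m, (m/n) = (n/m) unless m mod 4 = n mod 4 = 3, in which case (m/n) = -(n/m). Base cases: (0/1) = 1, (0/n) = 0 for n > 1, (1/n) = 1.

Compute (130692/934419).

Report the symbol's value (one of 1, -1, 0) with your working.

0

factor out 2^2: 130692 = 2^2·32673; with 934419 mod 8 = 3, (2/934419) = -1; sign now +1; continue with (32673/934419)
flip (32673/934419) -> (934419/32673): both odd, 32673 mod 4 = 1, 934419 mod 4 = 3, so the flip contributes +1; sign now +1
(934419/32673): 934419 mod 32673 = 19575, so (934419/32673) = (19575/32673)
flip (19575/32673) -> (32673/19575): both odd, 19575 mod 4 = 3, 32673 mod 4 = 1, so the flip contributes +1; sign now +1
(32673/19575): 32673 mod 19575 = 13098, so (32673/19575) = (13098/19575)
factor out 2^1: 13098 = 2^1·6549; with 19575 mod 8 = 7, (2/19575) = +1; sign now +1; continue with (6549/19575)
flip (6549/19575) -> (19575/6549): both odd, 6549 mod 4 = 1, 19575 mod 4 = 3, so the flip contributes +1; sign now +1
(19575/6549): 19575 mod 6549 = 6477, so (19575/6549) = (6477/6549)
flip (6477/6549) -> (6549/6477): both odd, 6477 mod 4 = 1, 6549 mod 4 = 1, so the flip contributes +1; sign now +1
(6549/6477): 6549 mod 6477 = 72, so (6549/6477) = (72/6477)
factor out 2^3: 72 = 2^3·9; with 6477 mod 8 = 5, (2/6477) = -1; sign now -1; continue with (9/6477)
flip (9/6477) -> (6477/9): both odd, 9 mod 4 = 1, 6477 mod 4 = 1, so the flip contributes +1; sign now -1
(6477/9): 6477 mod 9 = 6, so (6477/9) = (6/9)
factor out 2^1: 6 = 2^1·3; with 9 mod 8 = 1, (2/9) = +1; sign now -1; continue with (3/9)
flip (3/9) -> (9/3): both odd, 3 mod 4 = 3, 9 mod 4 = 1, so the flip contributes +1; sign now -1
(9/3): 9 mod 3 = 0, so (9/3) = (0/3)
reached (0/3); gcd(a, n) > 1, so (0/3) = 0 and the symbol is 0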